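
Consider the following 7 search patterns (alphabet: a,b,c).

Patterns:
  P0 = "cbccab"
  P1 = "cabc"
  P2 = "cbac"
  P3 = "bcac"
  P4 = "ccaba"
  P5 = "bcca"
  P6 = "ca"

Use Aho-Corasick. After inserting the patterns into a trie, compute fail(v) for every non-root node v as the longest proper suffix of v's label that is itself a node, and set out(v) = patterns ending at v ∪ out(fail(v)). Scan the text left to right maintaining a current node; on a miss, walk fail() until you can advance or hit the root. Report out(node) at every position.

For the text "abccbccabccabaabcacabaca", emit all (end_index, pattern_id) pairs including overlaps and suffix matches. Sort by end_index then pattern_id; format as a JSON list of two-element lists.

Build automaton:
Trie nodes:
  0='ε' goto b→12 c→1
  1='c' goto a→7 b→2 c→16
  2='cb' goto a→10 c→3
  3='cbc' goto c→4
  4='cbcc' goto a→5
  5='cbcca' goto b→6
  6='cbccab' goto ·  [P0 ends]
  7='ca' goto b→8  [P6 ends]
  8='cab' goto c→9
  9='cabc' goto ·  [P1 ends]
  10='cba' goto c→11
  11='cbac' goto ·  [P2 ends]
  12='b' goto c→13
  13='bc' goto a→14 c→20
  14='bca' goto c→15
  15='bcac' goto ·  [P3 ends]
  16='cc' goto a→17
  17='cca' goto b→18
  18='ccab' goto a→19
  19='ccaba' goto ·  [P4 ends]
  20='bcc' goto a→21
  21='bcca' goto ·  [P5 ends]

BFS fail/out derivation:
  fail(1) 'c': from fail(0)=0 chase 'c': 0 ⇒ 0;  out=∅∪out(0)=∅
  fail(12) 'b': from fail(0)=0 chase 'b': 0 ⇒ 0;  out=∅∪out(0)=∅
  fail(2) 'cb': from fail(1)=0 chase 'b': 0 ⇒ 12;  out=∅∪out(12)=∅
  fail(7) 'ca': from fail(1)=0 chase 'a': 0 ⇒ 0;  out={6}∪out(0)={6}
  fail(13) 'bc': from fail(12)=0 chase 'c': 0 ⇒ 1;  out=∅∪out(1)=∅
  fail(16) 'cc': from fail(1)=0 chase 'c': 0 ⇒ 1;  out=∅∪out(1)=∅
  fail(3) 'cbc': from fail(2)=12 chase 'c': 12 ⇒ 13;  out=∅∪out(13)=∅
  fail(8) 'cab': from fail(7)=0 chase 'b': 0 ⇒ 12;  out=∅∪out(12)=∅
  fail(10) 'cba': from fail(2)=12 chase 'a': 12→0 ⇒ 0;  out=∅∪out(0)=∅
  fail(14) 'bca': from fail(13)=1 chase 'a': 1 ⇒ 7;  out=∅∪out(7)={6}
  fail(17) 'cca': from fail(16)=1 chase 'a': 1 ⇒ 7;  out=∅∪out(7)={6}
  fail(20) 'bcc': from fail(13)=1 chase 'c': 1 ⇒ 16;  out=∅∪out(16)=∅
  fail(4) 'cbcc': from fail(3)=13 chase 'c': 13 ⇒ 20;  out=∅∪out(20)=∅
  fail(9) 'cabc': from fail(8)=12 chase 'c': 12 ⇒ 13;  out={1}∪out(13)={1}
  fail(11) 'cbac': from fail(10)=0 chase 'c': 0 ⇒ 1;  out={2}∪out(1)={2}
  fail(15) 'bcac': from fail(14)=7 chase 'c': 7→0 ⇒ 1;  out={3}∪out(1)={3}
  fail(18) 'ccab': from fail(17)=7 chase 'b': 7 ⇒ 8;  out=∅∪out(8)=∅
  fail(21) 'bcca': from fail(20)=16 chase 'a': 16 ⇒ 17;  out={5}∪out(17)={5,6}
  fail(5) 'cbcca': from fail(4)=20 chase 'a': 20 ⇒ 21;  out=∅∪out(21)={5,6}
  fail(19) 'ccaba': from fail(18)=8 chase 'a': 8→12→0 ⇒ 0;  out={4}∪out(0)={4}
  fail(6) 'cbccab': from fail(5)=21 chase 'b': 21→17 ⇒ 18;  out={0}∪out(18)={0}

Scan:
pos 0 'a': at 0
pos 1 'b': at 12
pos 2 'c': at 13
pos 3 'c': at 20
pos 4 'b': at 2 (via fail)
pos 5 'c': at 3
pos 6 'c': at 4
pos 7 'a': at 5  → match P5@[4:7],P6@[6:7]
pos 8 'b': at 6  → match P0@[3:8]
pos 9 'c': at 9 (via fail)  → match P1@[6:9]
pos 10 'c': at 20 (via fail)
pos 11 'a': at 21  → match P5@[8:11],P6@[10:11]
pos 12 'b': at 18 (via fail)
pos 13 'a': at 19  → match P4@[9:13]
pos 14 'a': at 0 (via fail)
pos 15 'b': at 12
pos 16 'c': at 13
pos 17 'a': at 14  → match P6@[16:17]
pos 18 'c': at 15  → match P3@[15:18]
pos 19 'a': at 7 (via fail)  → match P6@[18:19]
pos 20 'b': at 8
pos 21 'a': at 0 (via fail)
pos 22 'c': at 1
pos 23 'a': at 7  → match P6@[22:23]

Matches: [[7,5],[7,6],[8,0],[9,1],[11,5],[11,6],[13,4],[17,6],[18,3],[19,6],[23,6]]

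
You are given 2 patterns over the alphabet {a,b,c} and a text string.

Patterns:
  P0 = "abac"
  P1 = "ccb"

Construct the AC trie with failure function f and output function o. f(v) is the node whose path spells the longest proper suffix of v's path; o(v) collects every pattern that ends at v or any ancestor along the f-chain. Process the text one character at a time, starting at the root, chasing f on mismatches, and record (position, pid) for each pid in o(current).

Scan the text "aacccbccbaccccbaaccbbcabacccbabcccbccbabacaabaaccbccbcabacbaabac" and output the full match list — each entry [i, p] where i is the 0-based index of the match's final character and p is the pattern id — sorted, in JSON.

Build automaton:
Trie (insert patterns):
  n0 'ε': a→1 c→5
  n1 'a': b→2
  n2 'ab': a→3
  n3 'aba': c→4
  n4 'abac': ·  ←P0
  n5 'c': c→6
  n6 'cc': b→7
  n7 'ccb': ·  ←P1

Failure links (BFS by depth):
  n1('a'): parent n0 fail=0; on 'a' 0 → fail=0;  out ∅∪∅=∅
  n5('c'): parent n0 fail=0; on 'c' 0 → fail=0;  out ∅∪∅=∅
  n2('ab'): parent n1 fail=0; on 'b' 0 → fail=0;  out ∅∪∅=∅
  n6('cc'): parent n5 fail=0; on 'c' 0 → fail=5;  out ∅∪∅=∅
  n3('aba'): parent n2 fail=0; on 'a' 0 → fail=1;  out ∅∪∅=∅
  n7('ccb'): parent n6 fail=5; on 'b' 5→0 → fail=0;  out {1}∪∅={1}
  n4('abac'): parent n3 fail=1; on 'c' 1→0 → fail=5;  out {0}∪∅={0}

Text stream:
pos 0 'a': at 1
pos 1 'a': at 1 (fail-walked)
pos 2 'c': at 5 (fail-walked)
pos 3 'c': at 6
pos 4 'c': at 6 (fail-walked)
pos 5 'b': at 7  → match P1@[3:5]
pos 6 'c': at 5 (fail-walked)
pos 7 'c': at 6
pos 8 'b': at 7  → match P1@[6:8]
pos 9 'a': at 1 (fail-walked)
pos 10 'c': at 5 (fail-walked)
pos 11 'c': at 6
pos 12 'c': at 6 (fail-walked)
pos 13 'c': at 6 (fail-walked)
pos 14 'b': at 7  → match P1@[12:14]
pos 15 'a': at 1 (fail-walked)
pos 16 'a': at 1 (fail-walked)
pos 17 'c': at 5 (fail-walked)
pos 18 'c': at 6
pos 19 'b': at 7  → match P1@[17:19]
pos 20 'b': at 0 (fail-walked)
pos 21 'c': at 5
pos 22 'a': at 1 (fail-walked)
pos 23 'b': at 2
pos 24 'a': at 3
pos 25 'c': at 4  → match P0@[22:25]
pos 26 'c': at 6 (fail-walked)
pos 27 'c': at 6 (fail-walked)
pos 28 'b': at 7  → match P1@[26:28]
pos 29 'a': at 1 (fail-walked)
pos 30 'b': at 2
pos 31 'c': at 5 (fail-walked)
pos 32 'c': at 6
pos 33 'c': at 6 (fail-walked)
pos 34 'b': at 7  → match P1@[32:34]
pos 35 'c': at 5 (fail-walked)
pos 36 'c': at 6
pos 37 'b': at 7  → match P1@[35:37]
pos 38 'a': at 1 (fail-walked)
pos 39 'b': at 2
pos 40 'a': at 3
pos 41 'c': at 4  → match P0@[38:41]
pos 42 'a': at 1 (fail-walked)
pos 43 'a': at 1 (fail-walked)
pos 44 'b': at 2
pos 45 'a': at 3
pos 46 'a': at 1 (fail-walked)
pos 47 'c': at 5 (fail-walked)
pos 48 'c': at 6
pos 49 'b': at 7  → match P1@[47:49]
pos 50 'c': at 5 (fail-walked)
pos 51 'c': at 6
pos 52 'b': at 7  → match P1@[50:52]
pos 53 'c': at 5 (fail-walked)
pos 54 'a': at 1 (fail-walked)
pos 55 'b': at 2
pos 56 'a': at 3
pos 57 'c': at 4  → match P0@[54:57]
pos 58 'b': at 0 (fail-walked)
pos 59 'a': at 1
pos 60 'a': at 1 (fail-walked)
pos 61 'b': at 2
pos 62 'a': at 3
pos 63 'c': at 4  → match P0@[60:63]

All matches (sorted): [[5,1],[8,1],[14,1],[19,1],[25,0],[28,1],[34,1],[37,1],[41,0],[49,1],[52,1],[57,0],[63,0]]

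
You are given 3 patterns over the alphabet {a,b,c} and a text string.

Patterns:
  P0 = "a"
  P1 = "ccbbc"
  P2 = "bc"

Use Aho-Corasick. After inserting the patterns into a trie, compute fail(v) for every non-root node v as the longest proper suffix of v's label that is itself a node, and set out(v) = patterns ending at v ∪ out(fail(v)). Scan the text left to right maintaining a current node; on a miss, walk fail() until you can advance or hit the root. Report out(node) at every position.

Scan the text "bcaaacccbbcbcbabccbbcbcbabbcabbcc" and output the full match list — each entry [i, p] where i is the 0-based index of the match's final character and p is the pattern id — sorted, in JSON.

Build:
Trie nodes:
  0='ε' goto a→1 b→7 c→2
  1='a' goto ·  [P0 ends]
  2='c' goto c→3
  3='cc' goto b→4
  4='ccb' goto b→5
  5='ccbb' goto c→6
  6='ccbbc' goto ·  [P1 ends]
  7='b' goto c→8
  8='bc' goto ·  [P2 ends]

BFS fail/out derivation:
  fail(1) 'a': from fail(0)=0 chase 'a': 0 ⇒ 0;  out={0}∪out(0)={0}
  fail(2) 'c': from fail(0)=0 chase 'c': 0 ⇒ 0;  out=∅∪out(0)=∅
  fail(7) 'b': from fail(0)=0 chase 'b': 0 ⇒ 0;  out=∅∪out(0)=∅
  fail(3) 'cc': from fail(2)=0 chase 'c': 0 ⇒ 2;  out=∅∪out(2)=∅
  fail(8) 'bc': from fail(7)=0 chase 'c': 0 ⇒ 2;  out={2}∪out(2)={2}
  fail(4) 'ccb': from fail(3)=2 chase 'b': 2→0 ⇒ 7;  out=∅∪out(7)=∅
  fail(5) 'ccbb': from fail(4)=7 chase 'b': 7→0 ⇒ 7;  out=∅∪out(7)=∅
  fail(6) 'ccbbc': from fail(5)=7 chase 'c': 7 ⇒ 8;  out={1}∪out(8)={1,2}

Run:
[0] read 'b'  n0⇒n7
[1] read 'c'  n7⇒n8  → match P2@[0:1]
[2] read 'a'  n8⇒n1 (fail-walked)  → match P0@[2:2]
[3] read 'a'  n1⇒n1 (fail-walked)  → match P0@[3:3]
[4] read 'a'  n1⇒n1 (fail-walked)  → match P0@[4:4]
[5] read 'c'  n1⇒n2 (fail-walked)
[6] read 'c'  n2⇒n3
[7] read 'c'  n3⇒n3 (fail-walked)
[8] read 'b'  n3⇒n4
[9] read 'b'  n4⇒n5
[10] read 'c'  n5⇒n6  → match P1@[6:10],P2@[9:10]
[11] read 'b'  n6⇒n7 (fail-walked)
[12] read 'c'  n7⇒n8  → match P2@[11:12]
[13] read 'b'  n8⇒n7 (fail-walked)
[14] read 'a'  n7⇒n1 (fail-walked)  → match P0@[14:14]
[15] read 'b'  n1⇒n7 (fail-walked)
[16] read 'c'  n7⇒n8  → match P2@[15:16]
[17] read 'c'  n8⇒n3 (fail-walked)
[18] read 'b'  n3⇒n4
[19] read 'b'  n4⇒n5
[20] read 'c'  n5⇒n6  → match P1@[16:20],P2@[19:20]
[21] read 'b'  n6⇒n7 (fail-walked)
[22] read 'c'  n7⇒n8  → match P2@[21:22]
[23] read 'b'  n8⇒n7 (fail-walked)
[24] read 'a'  n7⇒n1 (fail-walked)  → match P0@[24:24]
[25] read 'b'  n1⇒n7 (fail-walked)
[26] read 'b'  n7⇒n7 (fail-walked)
[27] read 'c'  n7⇒n8  → match P2@[26:27]
[28] read 'a'  n8⇒n1 (fail-walked)  → match P0@[28:28]
[29] read 'b'  n1⇒n7 (fail-walked)
[30] read 'b'  n7⇒n7 (fail-walked)
[31] read 'c'  n7⇒n8  → match P2@[30:31]
[32] read 'c'  n8⇒n3 (fail-walked)

Result: [[1,2],[2,0],[3,0],[4,0],[10,1],[10,2],[12,2],[14,0],[16,2],[20,1],[20,2],[22,2],[24,0],[27,2],[28,0],[31,2]]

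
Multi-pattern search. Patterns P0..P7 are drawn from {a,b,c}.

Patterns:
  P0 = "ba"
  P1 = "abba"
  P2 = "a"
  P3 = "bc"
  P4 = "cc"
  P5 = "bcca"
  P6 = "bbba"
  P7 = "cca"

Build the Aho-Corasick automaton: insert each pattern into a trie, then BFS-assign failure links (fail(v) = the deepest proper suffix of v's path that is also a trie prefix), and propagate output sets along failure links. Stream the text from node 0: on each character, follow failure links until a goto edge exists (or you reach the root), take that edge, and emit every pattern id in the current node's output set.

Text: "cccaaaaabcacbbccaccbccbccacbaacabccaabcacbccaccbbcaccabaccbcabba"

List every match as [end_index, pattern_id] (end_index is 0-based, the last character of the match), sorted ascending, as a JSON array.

Build automaton:
Trie nodes:
  0='ε' goto a→3 b→1 c→8
  1='b' goto a→2 b→12 c→7
  2='ba' goto ·  [P0 ends]
  3='a' goto b→4  [P2 ends]
  4='ab' goto b→5
  5='abb' goto a→6
  6='abba' goto ·  [P1 ends]
  7='bc' goto c→10  [P3 ends]
  8='c' goto c→9
  9='cc' goto a→15  [P4 ends]
  10='bcc' goto a→11
  11='bcca' goto ·  [P5 ends]
  12='bb' goto b→13
  13='bbb' goto a→14
  14='bbba' goto ·  [P6 ends]
  15='cca' goto ·  [P7 ends]

BFS fail/out derivation:
  n1('b'): parent n0 fail=0; on 'b' 0 → fail=0;  out ∅∪∅=∅
  n3('a'): parent n0 fail=0; on 'a' 0 → fail=0;  out {2}∪∅={2}
  n8('c'): parent n0 fail=0; on 'c' 0 → fail=0;  out ∅∪∅=∅
  n2('ba'): parent n1 fail=0; on 'a' 0 → fail=3;  out {0}∪{2}={0,2}
  n4('ab'): parent n3 fail=0; on 'b' 0 → fail=1;  out ∅∪∅=∅
  n7('bc'): parent n1 fail=0; on 'c' 0 → fail=8;  out {3}∪∅={3}
  n9('cc'): parent n8 fail=0; on 'c' 0 → fail=8;  out {4}∪∅={4}
  n12('bb'): parent n1 fail=0; on 'b' 0 → fail=1;  out ∅∪∅=∅
  n5('abb'): parent n4 fail=1; on 'b' 1 → fail=12;  out ∅∪∅=∅
  n10('bcc'): parent n7 fail=8; on 'c' 8 → fail=9;  out ∅∪{4}={4}
  n13('bbb'): parent n12 fail=1; on 'b' 1 → fail=12;  out ∅∪∅=∅
  n15('cca'): parent n9 fail=8; on 'a' 8→0 → fail=3;  out {7}∪{2}={2,7}
  n6('abba'): parent n5 fail=12; on 'a' 12→1 → fail=2;  out {1}∪{0,2}={0,1,2}
  n11('bcca'): parent n10 fail=9; on 'a' 9 → fail=15;  out {5}∪{2,7}={2,5,7}
  n14('bbba'): parent n13 fail=12; on 'a' 12→1 → fail=2;  out {6}∪{0,2}={0,2,6}

Text stream:
i=0 'c': node 0→8
i=1 'c': node 8→9  emit P4@[0:1]
i=2 'c': node 9→9 ·f  emit P4@[1:2]
i=3 'a': node 9→15  emit P2@[3:3],P7@[1:3]
i=4 'a': node 15→3 ·f  emit P2@[4:4]
i=5 'a': node 3→3 ·f  emit P2@[5:5]
i=6 'a': node 3→3 ·f  emit P2@[6:6]
i=7 'a': node 3→3 ·f  emit P2@[7:7]
i=8 'b': node 3→4
i=9 'c': node 4→7 ·f  emit P3@[8:9]
i=10 'a': node 7→3 ·f  emit P2@[10:10]
i=11 'c': node 3→8 ·f
i=12 'b': node 8→1 ·f
i=13 'b': node 1→12
i=14 'c': node 12→7 ·f  emit P3@[13:14]
i=15 'c': node 7→10  emit P4@[14:15]
i=16 'a': node 10→11  emit P2@[16:16],P5@[13:16],P7@[14:16]
i=17 'c': node 11→8 ·f
i=18 'c': node 8→9  emit P4@[17:18]
i=19 'b': node 9→1 ·f
i=20 'c': node 1→7  emit P3@[19:20]
i=21 'c': node 7→10  emit P4@[20:21]
i=22 'b': node 10→1 ·f
i=23 'c': node 1→7  emit P3@[22:23]
i=24 'c': node 7→10  emit P4@[23:24]
i=25 'a': node 10→11  emit P2@[25:25],P5@[22:25],P7@[23:25]
i=26 'c': node 11→8 ·f
i=27 'b': node 8→1 ·f
i=28 'a': node 1→2  emit P0@[27:28],P2@[28:28]
i=29 'a': node 2→3 ·f  emit P2@[29:29]
i=30 'c': node 3→8 ·f
i=31 'a': node 8→3 ·f  emit P2@[31:31]
i=32 'b': node 3→4
i=33 'c': node 4→7 ·f  emit P3@[32:33]
i=34 'c': node 7→10  emit P4@[33:34]
i=35 'a': node 10→11  emit P2@[35:35],P5@[32:35],P7@[33:35]
i=36 'a': node 11→3 ·f  emit P2@[36:36]
i=37 'b': node 3→4
i=38 'c': node 4→7 ·f  emit P3@[37:38]
i=39 'a': node 7→3 ·f  emit P2@[39:39]
i=40 'c': node 3→8 ·f
i=41 'b': node 8→1 ·f
i=42 'c': node 1→7  emit P3@[41:42]
i=43 'c': node 7→10  emit P4@[42:43]
i=44 'a': node 10→11  emit P2@[44:44],P5@[41:44],P7@[42:44]
i=45 'c': node 11→8 ·f
i=46 'c': node 8→9  emit P4@[45:46]
i=47 'b': node 9→1 ·f
i=48 'b': node 1→12
i=49 'c': node 12→7 ·f  emit P3@[48:49]
i=50 'a': node 7→3 ·f  emit P2@[50:50]
i=51 'c': node 3→8 ·f
i=52 'c': node 8→9  emit P4@[51:52]
i=53 'a': node 9→15  emit P2@[53:53],P7@[51:53]
i=54 'b': node 15→4 ·f
i=55 'a': node 4→2 ·f  emit P0@[54:55],P2@[55:55]
i=56 'c': node 2→8 ·f
i=57 'c': node 8→9  emit P4@[56:57]
i=58 'b': node 9→1 ·f
i=59 'c': node 1→7  emit P3@[58:59]
i=60 'a': node 7→3 ·f  emit P2@[60:60]
i=61 'b': node 3→4
i=62 'b': node 4→5
i=63 'a': node 5→6  emit P0@[62:63],P1@[60:63],P2@[63:63]

Result: [[1,4],[2,4],[3,2],[3,7],[4,2],[5,2],[6,2],[7,2],[9,3],[10,2],[14,3],[15,4],[16,2],[16,5],[16,7],[18,4],[20,3],[21,4],[23,3],[24,4],[25,2],[25,5],[25,7],[28,0],[28,2],[29,2],[31,2],[33,3],[34,4],[35,2],[35,5],[35,7],[36,2],[38,3],[39,2],[42,3],[43,4],[44,2],[44,5],[44,7],[46,4],[49,3],[50,2],[52,4],[53,2],[53,7],[55,0],[55,2],[57,4],[59,3],[60,2],[63,0],[63,1],[63,2]]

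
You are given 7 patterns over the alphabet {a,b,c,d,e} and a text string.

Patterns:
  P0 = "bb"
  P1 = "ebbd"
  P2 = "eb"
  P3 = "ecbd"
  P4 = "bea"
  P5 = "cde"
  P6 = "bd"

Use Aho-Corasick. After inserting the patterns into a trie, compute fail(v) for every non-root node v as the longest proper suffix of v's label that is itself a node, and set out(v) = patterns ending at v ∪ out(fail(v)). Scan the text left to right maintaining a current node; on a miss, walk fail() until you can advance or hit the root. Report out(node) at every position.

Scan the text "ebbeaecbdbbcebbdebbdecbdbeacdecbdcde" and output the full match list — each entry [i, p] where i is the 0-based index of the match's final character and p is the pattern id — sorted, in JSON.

Build automaton:
Trie nodes:
  n0 'ε': b→1 c→12 e→3
  n1 'b': b→2 d→15 e→10
  n2 'bb': ·  ←P0
  n3 'e': b→4 c→7
  n4 'eb': b→5  ←P2
  n5 'ebb': d→6
  n6 'ebbd': ·  ←P1
  n7 'ec': b→8
  n8 'ecb': d→9
  n9 'ecbd': ·  ←P3
  n10 'be': a→11
  n11 'bea': ·  ←P4
  n12 'c': d→13
  n13 'cd': e→14
  n14 'cde': ·  ←P5
  n15 'bd': ·  ←P6

Failure links (BFS by depth):
  n1('b'): parent n0 fail=0; on 'b' 0 → fail=0;  out ∅∪∅=∅
  n3('e'): parent n0 fail=0; on 'e' 0 → fail=0;  out ∅∪∅=∅
  n12('c'): parent n0 fail=0; on 'c' 0 → fail=0;  out ∅∪∅=∅
  n2('bb'): parent n1 fail=0; on 'b' 0 → fail=1;  out {0}∪∅={0}
  n4('eb'): parent n3 fail=0; on 'b' 0 → fail=1;  out {2}∪∅={2}
  n7('ec'): parent n3 fail=0; on 'c' 0 → fail=12;  out ∅∪∅=∅
  n10('be'): parent n1 fail=0; on 'e' 0 → fail=3;  out ∅∪∅=∅
  n13('cd'): parent n12 fail=0; on 'd' 0 → fail=0;  out ∅∪∅=∅
  n15('bd'): parent n1 fail=0; on 'd' 0 → fail=0;  out {6}∪∅={6}
  n5('ebb'): parent n4 fail=1; on 'b' 1 → fail=2;  out ∅∪{0}={0}
  n8('ecb'): parent n7 fail=12; on 'b' 12→0 → fail=1;  out ∅∪∅=∅
  n11('bea'): parent n10 fail=3; on 'a' 3→0 → fail=0;  out {4}∪∅={4}
  n14('cde'): parent n13 fail=0; on 'e' 0 → fail=3;  out {5}∪∅={5}
  n6('ebbd'): parent n5 fail=2; on 'd' 2→1 → fail=15;  out {1}∪{6}={1,6}
  n9('ecbd'): parent n8 fail=1; on 'd' 1 → fail=15;  out {3}∪{6}={3,6}

Scan:
pos 0 'e': at 3
pos 1 'b': at 4  emit P2@[0:1]
pos 2 'b': at 5  emit P0@[1:2]
pos 3 'e': at 10 (via fail)
pos 4 'a': at 11  emit P4@[2:4]
pos 5 'e': at 3 (via fail)
pos 6 'c': at 7
pos 7 'b': at 8
pos 8 'd': at 9  emit P3@[5:8],P6@[7:8]
pos 9 'b': at 1 (via fail)
pos 10 'b': at 2  emit P0@[9:10]
pos 11 'c': at 12 (via fail)
pos 12 'e': at 3 (via fail)
pos 13 'b': at 4  emit P2@[12:13]
pos 14 'b': at 5  emit P0@[13:14]
pos 15 'd': at 6  emit P1@[12:15],P6@[14:15]
pos 16 'e': at 3 (via fail)
pos 17 'b': at 4  emit P2@[16:17]
pos 18 'b': at 5  emit P0@[17:18]
pos 19 'd': at 6  emit P1@[16:19],P6@[18:19]
pos 20 'e': at 3 (via fail)
pos 21 'c': at 7
pos 22 'b': at 8
pos 23 'd': at 9  emit P3@[20:23],P6@[22:23]
pos 24 'b': at 1 (via fail)
pos 25 'e': at 10
pos 26 'a': at 11  emit P4@[24:26]
pos 27 'c': at 12 (via fail)
pos 28 'd': at 13
pos 29 'e': at 14  emit P5@[27:29]
pos 30 'c': at 7 (via fail)
pos 31 'b': at 8
pos 32 'd': at 9  emit P3@[29:32],P6@[31:32]
pos 33 'c': at 12 (via fail)
pos 34 'd': at 13
pos 35 'e': at 14  emit P5@[33:35]

Matches: [[1,2],[2,0],[4,4],[8,3],[8,6],[10,0],[13,2],[14,0],[15,1],[15,6],[17,2],[18,0],[19,1],[19,6],[23,3],[23,6],[26,4],[29,5],[32,3],[32,6],[35,5]]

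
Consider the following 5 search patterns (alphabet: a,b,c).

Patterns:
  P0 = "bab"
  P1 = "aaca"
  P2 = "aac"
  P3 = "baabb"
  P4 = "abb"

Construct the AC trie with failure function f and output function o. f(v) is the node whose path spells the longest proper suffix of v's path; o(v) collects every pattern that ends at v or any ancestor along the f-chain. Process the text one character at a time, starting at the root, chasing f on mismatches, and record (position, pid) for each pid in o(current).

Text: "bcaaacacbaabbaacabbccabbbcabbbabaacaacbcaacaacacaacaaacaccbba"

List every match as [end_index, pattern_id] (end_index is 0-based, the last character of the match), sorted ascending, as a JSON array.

Build automaton:
Trie nodes:
  n0 'ε': a→4 b→1
  n1 'b': a→2
  n2 'ba': a→8 b→3
  n3 'bab': ·  ←P0
  n4 'a': a→5 b→11
  n5 'aa': c→6
  n6 'aac': a→7  ←P2
  n7 'aaca': ·  ←P1
  n8 'baa': b→9
  n9 'baab': b→10
  n10 'baabb': ·  ←P3
  n11 'ab': b→12
  n12 'abb': ·  ←P4

BFS fail/out derivation:
  fail(1) 'b': from fail(0)=0 chase 'b': 0 ⇒ 0;  out=∅∪out(0)=∅
  fail(4) 'a': from fail(0)=0 chase 'a': 0 ⇒ 0;  out=∅∪out(0)=∅
  fail(2) 'ba': from fail(1)=0 chase 'a': 0 ⇒ 4;  out=∅∪out(4)=∅
  fail(5) 'aa': from fail(4)=0 chase 'a': 0 ⇒ 4;  out=∅∪out(4)=∅
  fail(11) 'ab': from fail(4)=0 chase 'b': 0 ⇒ 1;  out=∅∪out(1)=∅
  fail(3) 'bab': from fail(2)=4 chase 'b': 4 ⇒ 11;  out={0}∪out(11)={0}
  fail(6) 'aac': from fail(5)=4 chase 'c': 4→0 ⇒ 0;  out={2}∪out(0)={2}
  fail(8) 'baa': from fail(2)=4 chase 'a': 4 ⇒ 5;  out=∅∪out(5)=∅
  fail(12) 'abb': from fail(11)=1 chase 'b': 1→0 ⇒ 1;  out={4}∪out(1)={4}
  fail(7) 'aaca': from fail(6)=0 chase 'a': 0 ⇒ 4;  out={1}∪out(4)={1}
  fail(9) 'baab': from fail(8)=5 chase 'b': 5→4 ⇒ 11;  out=∅∪out(11)=∅
  fail(10) 'baabb': from fail(9)=11 chase 'b': 11 ⇒ 12;  out={3}∪out(12)={3,4}

Scan:
pos 0 'b': at 1
pos 1 'c': at 0 ·f
pos 2 'a': at 4
pos 3 'a': at 5
pos 4 'a': at 5 ·f
pos 5 'c': at 6  → match P2@[3:5]
pos 6 'a': at 7  → match P1@[3:6]
pos 7 'c': at 0 ·f
pos 8 'b': at 1
pos 9 'a': at 2
pos 10 'a': at 8
pos 11 'b': at 9
pos 12 'b': at 10  → match P3@[8:12],P4@[10:12]
pos 13 'a': at 2 ·f
pos 14 'a': at 8
pos 15 'c': at 6 ·f  → match P2@[13:15]
pos 16 'a': at 7  → match P1@[13:16]
pos 17 'b': at 11 ·f
pos 18 'b': at 12  → match P4@[16:18]
pos 19 'c': at 0 ·f
pos 20 'c': at 0
pos 21 'a': at 4
pos 22 'b': at 11
pos 23 'b': at 12  → match P4@[21:23]
pos 24 'b': at 1 ·f
pos 25 'c': at 0 ·f
pos 26 'a': at 4
pos 27 'b': at 11
pos 28 'b': at 12  → match P4@[26:28]
pos 29 'b': at 1 ·f
pos 30 'a': at 2
pos 31 'b': at 3  → match P0@[29:31]
pos 32 'a': at 2 ·f
pos 33 'a': at 8
pos 34 'c': at 6 ·f  → match P2@[32:34]
pos 35 'a': at 7  → match P1@[32:35]
pos 36 'a': at 5 ·f
pos 37 'c': at 6  → match P2@[35:37]
pos 38 'b': at 1 ·f
pos 39 'c': at 0 ·f
pos 40 'a': at 4
pos 41 'a': at 5
pos 42 'c': at 6  → match P2@[40:42]
pos 43 'a': at 7  → match P1@[40:43]
pos 44 'a': at 5 ·f
pos 45 'c': at 6  → match P2@[43:45]
pos 46 'a': at 7  → match P1@[43:46]
pos 47 'c': at 0 ·f
pos 48 'a': at 4
pos 49 'a': at 5
pos 50 'c': at 6  → match P2@[48:50]
pos 51 'a': at 7  → match P1@[48:51]
pos 52 'a': at 5 ·f
pos 53 'a': at 5 ·f
pos 54 'c': at 6  → match P2@[52:54]
pos 55 'a': at 7  → match P1@[52:55]
pos 56 'c': at 0 ·f
pos 57 'c': at 0
pos 58 'b': at 1
pos 59 'b': at 1 ·f
pos 60 'a': at 2

Matches: [[5,2],[6,1],[12,3],[12,4],[15,2],[16,1],[18,4],[23,4],[28,4],[31,0],[34,2],[35,1],[37,2],[42,2],[43,1],[45,2],[46,1],[50,2],[51,1],[54,2],[55,1]]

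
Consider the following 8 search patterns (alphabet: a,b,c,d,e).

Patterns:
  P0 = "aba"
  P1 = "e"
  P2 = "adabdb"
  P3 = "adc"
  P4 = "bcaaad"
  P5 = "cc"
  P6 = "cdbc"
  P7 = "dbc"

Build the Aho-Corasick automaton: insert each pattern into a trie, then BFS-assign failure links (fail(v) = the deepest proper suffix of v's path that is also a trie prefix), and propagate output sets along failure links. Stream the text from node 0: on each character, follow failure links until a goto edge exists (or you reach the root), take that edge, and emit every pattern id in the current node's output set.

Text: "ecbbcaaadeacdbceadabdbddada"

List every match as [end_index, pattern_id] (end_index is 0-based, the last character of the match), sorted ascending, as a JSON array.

Construct AC machine:
Trie nodes:
  0='ε' goto a→1 b→11 c→17 d→22 e→4
  1='a' goto b→2 d→5
  2='ab' goto a→3
  3='aba' goto ·  [P0 ends]
  4='e' goto ·  [P1 ends]
  5='ad' goto a→6 c→10
  6='ada' goto b→7
  7='adab' goto d→8
  8='adabd' goto b→9
  9='adabdb' goto ·  [P2 ends]
  10='adc' goto ·  [P3 ends]
  11='b' goto c→12
  12='bc' goto a→13
  13='bca' goto a→14
  14='bcaa' goto a→15
  15='bcaaa' goto d→16
  16='bcaaad' goto ·  [P4 ends]
  17='c' goto c→18 d→19
  18='cc' goto ·  [P5 ends]
  19='cd' goto b→20
  20='cdb' goto c→21
  21='cdbc' goto ·  [P6 ends]
  22='d' goto b→23
  23='db' goto c→24
  24='dbc' goto ·  [P7 ends]

Failure links (BFS by depth):
  fail(1) 'a': from fail(0)=0 chase 'a': 0 ⇒ 0;  out=∅∪out(0)=∅
  fail(4) 'e': from fail(0)=0 chase 'e': 0 ⇒ 0;  out={1}∪out(0)={1}
  fail(11) 'b': from fail(0)=0 chase 'b': 0 ⇒ 0;  out=∅∪out(0)=∅
  fail(17) 'c': from fail(0)=0 chase 'c': 0 ⇒ 0;  out=∅∪out(0)=∅
  fail(22) 'd': from fail(0)=0 chase 'd': 0 ⇒ 0;  out=∅∪out(0)=∅
  fail(2) 'ab': from fail(1)=0 chase 'b': 0 ⇒ 11;  out=∅∪out(11)=∅
  fail(5) 'ad': from fail(1)=0 chase 'd': 0 ⇒ 22;  out=∅∪out(22)=∅
  fail(12) 'bc': from fail(11)=0 chase 'c': 0 ⇒ 17;  out=∅∪out(17)=∅
  fail(18) 'cc': from fail(17)=0 chase 'c': 0 ⇒ 17;  out={5}∪out(17)={5}
  fail(19) 'cd': from fail(17)=0 chase 'd': 0 ⇒ 22;  out=∅∪out(22)=∅
  fail(23) 'db': from fail(22)=0 chase 'b': 0 ⇒ 11;  out=∅∪out(11)=∅
  fail(3) 'aba': from fail(2)=11 chase 'a': 11→0 ⇒ 1;  out={0}∪out(1)={0}
  fail(6) 'ada': from fail(5)=22 chase 'a': 22→0 ⇒ 1;  out=∅∪out(1)=∅
  fail(10) 'adc': from fail(5)=22 chase 'c': 22→0 ⇒ 17;  out={3}∪out(17)={3}
  fail(13) 'bca': from fail(12)=17 chase 'a': 17→0 ⇒ 1;  out=∅∪out(1)=∅
  fail(20) 'cdb': from fail(19)=22 chase 'b': 22 ⇒ 23;  out=∅∪out(23)=∅
  fail(24) 'dbc': from fail(23)=11 chase 'c': 11 ⇒ 12;  out={7}∪out(12)={7}
  fail(7) 'adab': from fail(6)=1 chase 'b': 1 ⇒ 2;  out=∅∪out(2)=∅
  fail(14) 'bcaa': from fail(13)=1 chase 'a': 1→0 ⇒ 1;  out=∅∪out(1)=∅
  fail(21) 'cdbc': from fail(20)=23 chase 'c': 23 ⇒ 24;  out={6}∪out(24)={6,7}
  fail(8) 'adabd': from fail(7)=2 chase 'd': 2→11→0 ⇒ 22;  out=∅∪out(22)=∅
  fail(15) 'bcaaa': from fail(14)=1 chase 'a': 1→0 ⇒ 1;  out=∅∪out(1)=∅
  fail(9) 'adabdb': from fail(8)=22 chase 'b': 22 ⇒ 23;  out={2}∪out(23)={2}
  fail(16) 'bcaaad': from fail(15)=1 chase 'd': 1 ⇒ 5;  out={4}∪out(5)={4}

Text stream:
[0] read 'e'  n0⇒n4  → match P1@[0:0]
[1] read 'c'  n4⇒n17 (via fail)
[2] read 'b'  n17⇒n11 (via fail)
[3] read 'b'  n11⇒n11 (via fail)
[4] read 'c'  n11⇒n12
[5] read 'a'  n12⇒n13
[6] read 'a'  n13⇒n14
[7] read 'a'  n14⇒n15
[8] read 'd'  n15⇒n16  → match P4@[3:8]
[9] read 'e'  n16⇒n4 (via fail)  → match P1@[9:9]
[10] read 'a'  n4⇒n1 (via fail)
[11] read 'c'  n1⇒n17 (via fail)
[12] read 'd'  n17⇒n19
[13] read 'b'  n19⇒n20
[14] read 'c'  n20⇒n21  → match P6@[11:14],P7@[12:14]
[15] read 'e'  n21⇒n4 (via fail)  → match P1@[15:15]
[16] read 'a'  n4⇒n1 (via fail)
[17] read 'd'  n1⇒n5
[18] read 'a'  n5⇒n6
[19] read 'b'  n6⇒n7
[20] read 'd'  n7⇒n8
[21] read 'b'  n8⇒n9  → match P2@[16:21]
[22] read 'd'  n9⇒n22 (via fail)
[23] read 'd'  n22⇒n22 (via fail)
[24] read 'a'  n22⇒n1 (via fail)
[25] read 'd'  n1⇒n5
[26] read 'a'  n5⇒n6

Result: [[0,1],[8,4],[9,1],[14,6],[14,7],[15,1],[21,2]]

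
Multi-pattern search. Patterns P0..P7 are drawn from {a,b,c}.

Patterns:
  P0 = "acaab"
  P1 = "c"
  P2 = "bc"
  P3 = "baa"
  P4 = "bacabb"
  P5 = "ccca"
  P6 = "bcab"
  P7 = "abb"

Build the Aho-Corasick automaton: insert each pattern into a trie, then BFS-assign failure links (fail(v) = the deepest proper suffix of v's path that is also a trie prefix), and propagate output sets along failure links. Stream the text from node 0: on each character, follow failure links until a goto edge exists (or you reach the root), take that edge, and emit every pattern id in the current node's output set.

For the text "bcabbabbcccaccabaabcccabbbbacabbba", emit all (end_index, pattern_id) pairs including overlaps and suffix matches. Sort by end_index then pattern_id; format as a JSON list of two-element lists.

Build:
Trie nodes:
  n0 'ε': a→1 b→7 c→6
  n1 'a': b→20 c→2
  n2 'ac': a→3
  n3 'aca': a→4
  n4 'acaa': b→5
  n5 'acaab': ·  ←P0
  n6 'c': c→15  ←P1
  n7 'b': a→9 c→8
  n8 'bc': a→18  ←P2
  n9 'ba': a→10 c→11
  n10 'baa': ·  ←P3
  n11 'bac': a→12
  n12 'baca': b→13
  n13 'bacab': b→14
  n14 'bacabb': ·  ←P4
  n15 'cc': c→16
  n16 'ccc': a→17
  n17 'ccca': ·  ←P5
  n18 'bca': b→19
  n19 'bcab': ·  ←P6
  n20 'ab': b→21
  n21 'abb': ·  ←P7

Failure links (BFS by depth):
  n1('a'): parent n0 fail=0; on 'a' 0 → fail=0;  out ∅∪∅=∅
  n6('c'): parent n0 fail=0; on 'c' 0 → fail=0;  out {1}∪∅={1}
  n7('b'): parent n0 fail=0; on 'b' 0 → fail=0;  out ∅∪∅=∅
  n2('ac'): parent n1 fail=0; on 'c' 0 → fail=6;  out ∅∪{1}={1}
  n8('bc'): parent n7 fail=0; on 'c' 0 → fail=6;  out {2}∪{1}={1,2}
  n9('ba'): parent n7 fail=0; on 'a' 0 → fail=1;  out ∅∪∅=∅
  n15('cc'): parent n6 fail=0; on 'c' 0 → fail=6;  out ∅∪{1}={1}
  n20('ab'): parent n1 fail=0; on 'b' 0 → fail=7;  out ∅∪∅=∅
  n3('aca'): parent n2 fail=6; on 'a' 6→0 → fail=1;  out ∅∪∅=∅
  n10('baa'): parent n9 fail=1; on 'a' 1→0 → fail=1;  out {3}∪∅={3}
  n11('bac'): parent n9 fail=1; on 'c' 1 → fail=2;  out ∅∪{1}={1}
  n16('ccc'): parent n15 fail=6; on 'c' 6 → fail=15;  out ∅∪{1}={1}
  n18('bca'): parent n8 fail=6; on 'a' 6→0 → fail=1;  out ∅∪∅=∅
  n21('abb'): parent n20 fail=7; on 'b' 7→0 → fail=7;  out {7}∪∅={7}
  n4('acaa'): parent n3 fail=1; on 'a' 1→0 → fail=1;  out ∅∪∅=∅
  n12('baca'): parent n11 fail=2; on 'a' 2 → fail=3;  out ∅∪∅=∅
  n17('ccca'): parent n16 fail=15; on 'a' 15→6→0 → fail=1;  out {5}∪∅={5}
  n19('bcab'): parent n18 fail=1; on 'b' 1 → fail=20;  out {6}∪∅={6}
  n5('acaab'): parent n4 fail=1; on 'b' 1 → fail=20;  out {0}∪∅={0}
  n13('bacab'): parent n12 fail=3; on 'b' 3→1 → fail=20;  out ∅∪∅=∅
  n14('bacabb'): parent n13 fail=20; on 'b' 20 → fail=21;  out {4}∪{7}={4,7}

Run:
i=0 'b': node 0→7
i=1 'c': node 7→8  ** P1@[1:1],P2@[0:1]
i=2 'a': node 8→18
i=3 'b': node 18→19  ** P6@[0:3]
i=4 'b': node 19→21 ·f  ** P7@[2:4]
i=5 'a': node 21→9 ·f
i=6 'b': node 9→20 ·f
i=7 'b': node 20→21  ** P7@[5:7]
i=8 'c': node 21→8 ·f  ** P1@[8:8],P2@[7:8]
i=9 'c': node 8→15 ·f  ** P1@[9:9]
i=10 'c': node 15→16  ** P1@[10:10]
i=11 'a': node 16→17  ** P5@[8:11]
i=12 'c': node 17→2 ·f  ** P1@[12:12]
i=13 'c': node 2→15 ·f  ** P1@[13:13]
i=14 'a': node 15→1 ·f
i=15 'b': node 1→20
i=16 'a': node 20→9 ·f
i=17 'a': node 9→10  ** P3@[15:17]
i=18 'b': node 10→20 ·f
i=19 'c': node 20→8 ·f  ** P1@[19:19],P2@[18:19]
i=20 'c': node 8→15 ·f  ** P1@[20:20]
i=21 'c': node 15→16  ** P1@[21:21]
i=22 'a': node 16→17  ** P5@[19:22]
i=23 'b': node 17→20 ·f
i=24 'b': node 20→21  ** P7@[22:24]
i=25 'b': node 21→7 ·f
i=26 'b': node 7→7 ·f
i=27 'a': node 7→9
i=28 'c': node 9→11  ** P1@[28:28]
i=29 'a': node 11→12
i=30 'b': node 12→13
i=31 'b': node 13→14  ** P4@[26:31],P7@[29:31]
i=32 'b': node 14→7 ·f
i=33 'a': node 7→9

Matches: [[1,1],[1,2],[3,6],[4,7],[7,7],[8,1],[8,2],[9,1],[10,1],[11,5],[12,1],[13,1],[17,3],[19,1],[19,2],[20,1],[21,1],[22,5],[24,7],[28,1],[31,4],[31,7]]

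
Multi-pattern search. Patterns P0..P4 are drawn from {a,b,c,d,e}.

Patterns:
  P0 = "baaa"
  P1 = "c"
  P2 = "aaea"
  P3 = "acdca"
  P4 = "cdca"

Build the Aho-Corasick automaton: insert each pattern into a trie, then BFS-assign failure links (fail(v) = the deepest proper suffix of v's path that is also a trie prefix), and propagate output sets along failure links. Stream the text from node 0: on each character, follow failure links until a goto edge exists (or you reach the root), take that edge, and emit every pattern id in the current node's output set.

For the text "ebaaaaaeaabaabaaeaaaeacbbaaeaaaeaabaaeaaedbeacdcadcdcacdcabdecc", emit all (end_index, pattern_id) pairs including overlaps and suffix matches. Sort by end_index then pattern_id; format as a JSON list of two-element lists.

Build automaton:
Trie nodes:
  n0 'ε': a→6 b→1 c→5
  n1 'b': a→2
  n2 'ba': a→3
  n3 'baa': a→4
  n4 'baaa': ·  [P0 ends]
  n5 'c': d→14  [P1 ends]
  n6 'a': a→7 c→10
  n7 'aa': e→8
  n8 'aae': a→9
  n9 'aaea': ·  [P2 ends]
  n10 'ac': d→11
  n11 'acd': c→12
  n12 'acdc': a→13
  n13 'acdca': ·  [P3 ends]
  n14 'cd': c→15
  n15 'cdc': a→16
  n16 'cdca': ·  [P4 ends]

Failure links (BFS by depth):
  n1('b'): parent n0 fail=0; on 'b' 0 → fail=0;  out ∅∪∅=∅
  n5('c'): parent n0 fail=0; on 'c' 0 → fail=0;  out {1}∪∅={1}
  n6('a'): parent n0 fail=0; on 'a' 0 → fail=0;  out ∅∪∅=∅
  n2('ba'): parent n1 fail=0; on 'a' 0 → fail=6;  out ∅∪∅=∅
  n7('aa'): parent n6 fail=0; on 'a' 0 → fail=6;  out ∅∪∅=∅
  n10('ac'): parent n6 fail=0; on 'c' 0 → fail=5;  out ∅∪{1}={1}
  n14('cd'): parent n5 fail=0; on 'd' 0 → fail=0;  out ∅∪∅=∅
  n3('baa'): parent n2 fail=6; on 'a' 6 → fail=7;  out ∅∪∅=∅
  n8('aae'): parent n7 fail=6; on 'e' 6→0 → fail=0;  out ∅∪∅=∅
  n11('acd'): parent n10 fail=5; on 'd' 5 → fail=14;  out ∅∪∅=∅
  n15('cdc'): parent n14 fail=0; on 'c' 0 → fail=5;  out ∅∪{1}={1}
  n4('baaa'): parent n3 fail=7; on 'a' 7→6 → fail=7;  out {0}∪∅={0}
  n9('aaea'): parent n8 fail=0; on 'a' 0 → fail=6;  out {2}∪∅={2}
  n12('acdc'): parent n11 fail=14; on 'c' 14 → fail=15;  out ∅∪{1}={1}
  n16('cdca'): parent n15 fail=5; on 'a' 5→0 → fail=6;  out {4}∪∅={4}
  n13('acdca'): parent n12 fail=15; on 'a' 15 → fail=16;  out {3}∪{4}={3,4}

Text stream:
[0] read 'e'  n0⇒n0
[1] read 'b'  n0⇒n1
[2] read 'a'  n1⇒n2
[3] read 'a'  n2⇒n3
[4] read 'a'  n3⇒n4  emit P0@[1:4]
[5] read 'a'  n4⇒n7 (via fail)
[6] read 'a'  n7⇒n7 (via fail)
[7] read 'e'  n7⇒n8
[8] read 'a'  n8⇒n9  emit P2@[5:8]
[9] read 'a'  n9⇒n7 (via fail)
[10] read 'b'  n7⇒n1 (via fail)
[11] read 'a'  n1⇒n2
[12] read 'a'  n2⇒n3
[13] read 'b'  n3⇒n1 (via fail)
[14] read 'a'  n1⇒n2
[15] read 'a'  n2⇒n3
[16] read 'e'  n3⇒n8 (via fail)
[17] read 'a'  n8⇒n9  emit P2@[14:17]
[18] read 'a'  n9⇒n7 (via fail)
[19] read 'a'  n7⇒n7 (via fail)
[20] read 'e'  n7⇒n8
[21] read 'a'  n8⇒n9  emit P2@[18:21]
[22] read 'c'  n9⇒n10 (via fail)  emit P1@[22:22]
[23] read 'b'  n10⇒n1 (via fail)
[24] read 'b'  n1⇒n1 (via fail)
[25] read 'a'  n1⇒n2
[26] read 'a'  n2⇒n3
[27] read 'e'  n3⇒n8 (via fail)
[28] read 'a'  n8⇒n9  emit P2@[25:28]
[29] read 'a'  n9⇒n7 (via fail)
[30] read 'a'  n7⇒n7 (via fail)
[31] read 'e'  n7⇒n8
[32] read 'a'  n8⇒n9  emit P2@[29:32]
[33] read 'a'  n9⇒n7 (via fail)
[34] read 'b'  n7⇒n1 (via fail)
[35] read 'a'  n1⇒n2
[36] read 'a'  n2⇒n3
[37] read 'e'  n3⇒n8 (via fail)
[38] read 'a'  n8⇒n9  emit P2@[35:38]
[39] read 'a'  n9⇒n7 (via fail)
[40] read 'e'  n7⇒n8
[41] read 'd'  n8⇒n0 (via fail)
[42] read 'b'  n0⇒n1
[43] read 'e'  n1⇒n0 (via fail)
[44] read 'a'  n0⇒n6
[45] read 'c'  n6⇒n10  emit P1@[45:45]
[46] read 'd'  n10⇒n11
[47] read 'c'  n11⇒n12  emit P1@[47:47]
[48] read 'a'  n12⇒n13  emit P3@[44:48],P4@[45:48]
[49] read 'd'  n13⇒n0 (via fail)
[50] read 'c'  n0⇒n5  emit P1@[50:50]
[51] read 'd'  n5⇒n14
[52] read 'c'  n14⇒n15  emit P1@[52:52]
[53] read 'a'  n15⇒n16  emit P4@[50:53]
[54] read 'c'  n16⇒n10 (via fail)  emit P1@[54:54]
[55] read 'd'  n10⇒n11
[56] read 'c'  n11⇒n12  emit P1@[56:56]
[57] read 'a'  n12⇒n13  emit P3@[53:57],P4@[54:57]
[58] read 'b'  n13⇒n1 (via fail)
[59] read 'd'  n1⇒n0 (via fail)
[60] read 'e'  n0⇒n0
[61] read 'c'  n0⇒n5  emit P1@[61:61]
[62] read 'c'  n5⇒n5 (via fail)  emit P1@[62:62]

All matches (sorted): [[4,0],[8,2],[17,2],[21,2],[22,1],[28,2],[32,2],[38,2],[45,1],[47,1],[48,3],[48,4],[50,1],[52,1],[53,4],[54,1],[56,1],[57,3],[57,4],[61,1],[62,1]]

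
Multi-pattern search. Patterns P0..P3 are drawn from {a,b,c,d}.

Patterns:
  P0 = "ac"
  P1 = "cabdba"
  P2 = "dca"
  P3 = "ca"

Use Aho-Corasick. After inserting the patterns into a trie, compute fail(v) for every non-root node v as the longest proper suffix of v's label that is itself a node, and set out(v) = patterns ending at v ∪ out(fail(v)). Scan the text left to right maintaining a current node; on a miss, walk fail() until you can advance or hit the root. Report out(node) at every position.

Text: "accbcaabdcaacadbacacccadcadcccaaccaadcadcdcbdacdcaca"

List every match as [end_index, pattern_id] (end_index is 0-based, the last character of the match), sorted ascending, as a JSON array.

Build automaton:
Trie (insert patterns):
  0='ε' goto a→1 c→3 d→9
  1='a' goto c→2
  2='ac' goto ·  [P0 ends]
  3='c' goto a→4
  4='ca' goto b→5  [P3 ends]
  5='cab' goto d→6
  6='cabd' goto b→7
  7='cabdb' goto a→8
  8='cabdba' goto ·  [P1 ends]
  9='d' goto c→10
  10='dc' goto a→11
  11='dca' goto ·  [P2 ends]

BFS fail/out derivation:
  fail(1) 'a': from fail(0)=0 chase 'a': 0 ⇒ 0;  out=∅∪out(0)=∅
  fail(3) 'c': from fail(0)=0 chase 'c': 0 ⇒ 0;  out=∅∪out(0)=∅
  fail(9) 'd': from fail(0)=0 chase 'd': 0 ⇒ 0;  out=∅∪out(0)=∅
  fail(2) 'ac': from fail(1)=0 chase 'c': 0 ⇒ 3;  out={0}∪out(3)={0}
  fail(4) 'ca': from fail(3)=0 chase 'a': 0 ⇒ 1;  out={3}∪out(1)={3}
  fail(10) 'dc': from fail(9)=0 chase 'c': 0 ⇒ 3;  out=∅∪out(3)=∅
  fail(5) 'cab': from fail(4)=1 chase 'b': 1→0 ⇒ 0;  out=∅∪out(0)=∅
  fail(11) 'dca': from fail(10)=3 chase 'a': 3 ⇒ 4;  out={2}∪out(4)={2,3}
  fail(6) 'cabd': from fail(5)=0 chase 'd': 0 ⇒ 9;  out=∅∪out(9)=∅
  fail(7) 'cabdb': from fail(6)=9 chase 'b': 9→0 ⇒ 0;  out=∅∪out(0)=∅
  fail(8) 'cabdba': from fail(7)=0 chase 'a': 0 ⇒ 1;  out={1}∪out(1)={1}

Scan:
[0] read 'a'  n0⇒n1
[1] read 'c'  n1⇒n2  → match P0@[0:1]
[2] read 'c'  n2⇒n3 (fail-walked)
[3] read 'b'  n3⇒n0 (fail-walked)
[4] read 'c'  n0⇒n3
[5] read 'a'  n3⇒n4  → match P3@[4:5]
[6] read 'a'  n4⇒n1 (fail-walked)
[7] read 'b'  n1⇒n0 (fail-walked)
[8] read 'd'  n0⇒n9
[9] read 'c'  n9⇒n10
[10] read 'a'  n10⇒n11  → match P2@[8:10],P3@[9:10]
[11] read 'a'  n11⇒n1 (fail-walked)
[12] read 'c'  n1⇒n2  → match P0@[11:12]
[13] read 'a'  n2⇒n4 (fail-walked)  → match P3@[12:13]
[14] read 'd'  n4⇒n9 (fail-walked)
[15] read 'b'  n9⇒n0 (fail-walked)
[16] read 'a'  n0⇒n1
[17] read 'c'  n1⇒n2  → match P0@[16:17]
[18] read 'a'  n2⇒n4 (fail-walked)  → match P3@[17:18]
[19] read 'c'  n4⇒n2 (fail-walked)  → match P0@[18:19]
[20] read 'c'  n2⇒n3 (fail-walked)
[21] read 'c'  n3⇒n3 (fail-walked)
[22] read 'a'  n3⇒n4  → match P3@[21:22]
[23] read 'd'  n4⇒n9 (fail-walked)
[24] read 'c'  n9⇒n10
[25] read 'a'  n10⇒n11  → match P2@[23:25],P3@[24:25]
[26] read 'd'  n11⇒n9 (fail-walked)
[27] read 'c'  n9⇒n10
[28] read 'c'  n10⇒n3 (fail-walked)
[29] read 'c'  n3⇒n3 (fail-walked)
[30] read 'a'  n3⇒n4  → match P3@[29:30]
[31] read 'a'  n4⇒n1 (fail-walked)
[32] read 'c'  n1⇒n2  → match P0@[31:32]
[33] read 'c'  n2⇒n3 (fail-walked)
[34] read 'a'  n3⇒n4  → match P3@[33:34]
[35] read 'a'  n4⇒n1 (fail-walked)
[36] read 'd'  n1⇒n9 (fail-walked)
[37] read 'c'  n9⇒n10
[38] read 'a'  n10⇒n11  → match P2@[36:38],P3@[37:38]
[39] read 'd'  n11⇒n9 (fail-walked)
[40] read 'c'  n9⇒n10
[41] read 'd'  n10⇒n9 (fail-walked)
[42] read 'c'  n9⇒n10
[43] read 'b'  n10⇒n0 (fail-walked)
[44] read 'd'  n0⇒n9
[45] read 'a'  n9⇒n1 (fail-walked)
[46] read 'c'  n1⇒n2  → match P0@[45:46]
[47] read 'd'  n2⇒n9 (fail-walked)
[48] read 'c'  n9⇒n10
[49] read 'a'  n10⇒n11  → match P2@[47:49],P3@[48:49]
[50] read 'c'  n11⇒n2 (fail-walked)  → match P0@[49:50]
[51] read 'a'  n2⇒n4 (fail-walked)  → match P3@[50:51]

Matches: [[1,0],[5,3],[10,2],[10,3],[12,0],[13,3],[17,0],[18,3],[19,0],[22,3],[25,2],[25,3],[30,3],[32,0],[34,3],[38,2],[38,3],[46,0],[49,2],[49,3],[50,0],[51,3]]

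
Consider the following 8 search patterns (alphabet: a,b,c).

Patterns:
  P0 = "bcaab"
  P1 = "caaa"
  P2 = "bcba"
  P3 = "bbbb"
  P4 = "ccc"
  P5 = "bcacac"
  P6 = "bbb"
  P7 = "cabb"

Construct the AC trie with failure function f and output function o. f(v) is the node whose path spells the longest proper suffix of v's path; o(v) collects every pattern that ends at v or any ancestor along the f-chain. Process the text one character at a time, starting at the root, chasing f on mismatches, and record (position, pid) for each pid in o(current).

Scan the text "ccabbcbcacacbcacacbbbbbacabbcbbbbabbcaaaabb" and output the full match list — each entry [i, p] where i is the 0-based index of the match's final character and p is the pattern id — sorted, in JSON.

Build:
Trie (insert patterns):
  0='ε' goto b→1 c→6
  1='b' goto b→12 c→2
  2='bc' goto a→3 b→10
  3='bca' goto a→4 c→17
  4='bcaa' goto b→5
  5='bcaab' goto ·  [P0 ends]
  6='c' goto a→7 c→15
  7='ca' goto a→8 b→20
  8='caa' goto a→9
  9='caaa' goto ·  [P1 ends]
  10='bcb' goto a→11
  11='bcba' goto ·  [P2 ends]
  12='bb' goto b→13
  13='bbb' goto b→14  [P6 ends]
  14='bbbb' goto ·  [P3 ends]
  15='cc' goto c→16
  16='ccc' goto ·  [P4 ends]
  17='bcac' goto a→18
  18='bcaca' goto c→19
  19='bcacac' goto ·  [P5 ends]
  20='cab' goto b→21
  21='cabb' goto ·  [P7 ends]

BFS fail/out derivation:
  n1('b'): parent n0 fail=0; on 'b' 0 → fail=0;  out ∅∪∅=∅
  n6('c'): parent n0 fail=0; on 'c' 0 → fail=0;  out ∅∪∅=∅
  n2('bc'): parent n1 fail=0; on 'c' 0 → fail=6;  out ∅∪∅=∅
  n7('ca'): parent n6 fail=0; on 'a' 0 → fail=0;  out ∅∪∅=∅
  n12('bb'): parent n1 fail=0; on 'b' 0 → fail=1;  out ∅∪∅=∅
  n15('cc'): parent n6 fail=0; on 'c' 0 → fail=6;  out ∅∪∅=∅
  n3('bca'): parent n2 fail=6; on 'a' 6 → fail=7;  out ∅∪∅=∅
  n8('caa'): parent n7 fail=0; on 'a' 0 → fail=0;  out ∅∪∅=∅
  n10('bcb'): parent n2 fail=6; on 'b' 6→0 → fail=1;  out ∅∪∅=∅
  n13('bbb'): parent n12 fail=1; on 'b' 1 → fail=12;  out {6}∪∅={6}
  n16('ccc'): parent n15 fail=6; on 'c' 6 → fail=15;  out {4}∪∅={4}
  n20('cab'): parent n7 fail=0; on 'b' 0 → fail=1;  out ∅∪∅=∅
  n4('bcaa'): parent n3 fail=7; on 'a' 7 → fail=8;  out ∅∪∅=∅
  n9('caaa'): parent n8 fail=0; on 'a' 0 → fail=0;  out {1}∪∅={1}
  n11('bcba'): parent n10 fail=1; on 'a' 1→0 → fail=0;  out {2}∪∅={2}
  n14('bbbb'): parent n13 fail=12; on 'b' 12 → fail=13;  out {3}∪{6}={3,6}
  n17('bcac'): parent n3 fail=7; on 'c' 7→0 → fail=6;  out ∅∪∅=∅
  n21('cabb'): parent n20 fail=1; on 'b' 1 → fail=12;  out {7}∪∅={7}
  n5('bcaab'): parent n4 fail=8; on 'b' 8→0 → fail=1;  out {0}∪∅={0}
  n18('bcaca'): parent n17 fail=6; on 'a' 6 → fail=7;  out ∅∪∅=∅
  n19('bcacac'): parent n18 fail=7; on 'c' 7→0 → fail=6;  out {5}∪∅={5}

Scan:
pos 0 'c': at 6
pos 1 'c': at 15
pos 2 'a': at 7 ·f
pos 3 'b': at 20
pos 4 'b': at 21  ** P7@[1:4]
pos 5 'c': at 2 ·f
pos 6 'b': at 10
pos 7 'c': at 2 ·f
pos 8 'a': at 3
pos 9 'c': at 17
pos 10 'a': at 18
pos 11 'c': at 19  ** P5@[6:11]
pos 12 'b': at 1 ·f
pos 13 'c': at 2
pos 14 'a': at 3
pos 15 'c': at 17
pos 16 'a': at 18
pos 17 'c': at 19  ** P5@[12:17]
pos 18 'b': at 1 ·f
pos 19 'b': at 12
pos 20 'b': at 13  ** P6@[18:20]
pos 21 'b': at 14  ** P3@[18:21],P6@[19:21]
pos 22 'b': at 14 ·f  ** P3@[19:22],P6@[20:22]
pos 23 'a': at 0 ·f
pos 24 'c': at 6
pos 25 'a': at 7
pos 26 'b': at 20
pos 27 'b': at 21  ** P7@[24:27]
pos 28 'c': at 2 ·f
pos 29 'b': at 10
pos 30 'b': at 12 ·f
pos 31 'b': at 13  ** P6@[29:31]
pos 32 'b': at 14  ** P3@[29:32],P6@[30:32]
pos 33 'a': at 0 ·f
pos 34 'b': at 1
pos 35 'b': at 12
pos 36 'c': at 2 ·f
pos 37 'a': at 3
pos 38 'a': at 4
pos 39 'a': at 9 ·f  ** P1@[36:39]
pos 40 'a': at 0 ·f
pos 41 'b': at 1
pos 42 'b': at 12

Matches: [[4,7],[11,5],[17,5],[20,6],[21,3],[21,6],[22,3],[22,6],[27,7],[31,6],[32,3],[32,6],[39,1]]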